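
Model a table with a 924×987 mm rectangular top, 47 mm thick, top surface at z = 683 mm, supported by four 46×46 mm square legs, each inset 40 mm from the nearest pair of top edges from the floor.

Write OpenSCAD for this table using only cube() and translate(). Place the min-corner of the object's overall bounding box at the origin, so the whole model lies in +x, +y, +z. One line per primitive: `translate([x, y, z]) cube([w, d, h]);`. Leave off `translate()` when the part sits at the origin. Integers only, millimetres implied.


translate([0, 0, 636]) cube([924, 987, 47]);
translate([40, 40, 0]) cube([46, 46, 636]);
translate([838, 40, 0]) cube([46, 46, 636]);
translate([40, 901, 0]) cube([46, 46, 636]);
translate([838, 901, 0]) cube([46, 46, 636]);


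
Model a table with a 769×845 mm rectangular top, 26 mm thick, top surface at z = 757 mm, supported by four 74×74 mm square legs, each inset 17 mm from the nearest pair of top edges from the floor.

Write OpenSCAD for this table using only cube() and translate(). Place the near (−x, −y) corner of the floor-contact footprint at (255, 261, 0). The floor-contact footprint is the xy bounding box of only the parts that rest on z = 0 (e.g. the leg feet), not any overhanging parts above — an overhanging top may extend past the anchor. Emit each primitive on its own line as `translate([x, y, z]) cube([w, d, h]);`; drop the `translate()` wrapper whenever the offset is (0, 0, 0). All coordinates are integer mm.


translate([238, 244, 731]) cube([769, 845, 26]);
translate([255, 261, 0]) cube([74, 74, 731]);
translate([916, 261, 0]) cube([74, 74, 731]);
translate([255, 998, 0]) cube([74, 74, 731]);
translate([916, 998, 0]) cube([74, 74, 731]);


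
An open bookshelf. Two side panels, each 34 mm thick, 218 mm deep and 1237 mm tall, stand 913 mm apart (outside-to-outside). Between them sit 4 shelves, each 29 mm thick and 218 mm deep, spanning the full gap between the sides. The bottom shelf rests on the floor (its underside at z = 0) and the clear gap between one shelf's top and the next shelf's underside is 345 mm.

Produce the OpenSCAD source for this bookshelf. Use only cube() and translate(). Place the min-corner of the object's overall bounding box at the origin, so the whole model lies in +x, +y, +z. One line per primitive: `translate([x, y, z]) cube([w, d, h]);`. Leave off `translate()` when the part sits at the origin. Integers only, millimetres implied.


cube([34, 218, 1237]);
translate([879, 0, 0]) cube([34, 218, 1237]);
translate([34, 0, 0]) cube([845, 218, 29]);
translate([34, 0, 374]) cube([845, 218, 29]);
translate([34, 0, 748]) cube([845, 218, 29]);
translate([34, 0, 1122]) cube([845, 218, 29]);


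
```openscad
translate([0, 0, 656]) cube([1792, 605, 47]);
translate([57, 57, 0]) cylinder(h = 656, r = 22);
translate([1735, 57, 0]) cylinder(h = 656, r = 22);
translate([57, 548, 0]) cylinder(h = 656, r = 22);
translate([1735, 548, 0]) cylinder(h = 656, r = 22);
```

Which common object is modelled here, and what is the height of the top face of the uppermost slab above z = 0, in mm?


A table. The table height is 703 mm.

A 1792×605×47 slab sits at z = 656 on four Ø44 mm round legs — a table. The top surface is at 656 + 47 = 703 mm.


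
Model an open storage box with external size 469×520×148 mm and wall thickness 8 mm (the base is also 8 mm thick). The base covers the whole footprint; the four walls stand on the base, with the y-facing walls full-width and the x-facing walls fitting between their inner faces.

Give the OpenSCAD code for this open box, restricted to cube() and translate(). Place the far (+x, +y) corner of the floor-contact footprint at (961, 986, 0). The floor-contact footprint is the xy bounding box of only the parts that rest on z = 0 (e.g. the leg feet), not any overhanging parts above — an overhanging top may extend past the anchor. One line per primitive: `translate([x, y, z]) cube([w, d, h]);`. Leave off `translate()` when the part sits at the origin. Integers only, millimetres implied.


translate([492, 466, 0]) cube([469, 520, 8]);
translate([492, 466, 8]) cube([469, 8, 140]);
translate([492, 978, 8]) cube([469, 8, 140]);
translate([492, 474, 8]) cube([8, 504, 140]);
translate([953, 474, 8]) cube([8, 504, 140]);


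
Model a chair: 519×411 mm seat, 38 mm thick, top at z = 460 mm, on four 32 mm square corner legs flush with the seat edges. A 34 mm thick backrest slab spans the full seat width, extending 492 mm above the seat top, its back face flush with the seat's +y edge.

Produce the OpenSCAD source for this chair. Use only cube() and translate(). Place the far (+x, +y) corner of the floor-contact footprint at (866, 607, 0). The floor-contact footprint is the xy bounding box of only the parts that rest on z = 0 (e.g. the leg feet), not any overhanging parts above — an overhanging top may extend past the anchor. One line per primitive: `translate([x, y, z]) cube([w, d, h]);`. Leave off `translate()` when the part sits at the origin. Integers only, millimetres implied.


translate([347, 196, 422]) cube([519, 411, 38]);
translate([347, 196, 0]) cube([32, 32, 422]);
translate([834, 196, 0]) cube([32, 32, 422]);
translate([347, 575, 0]) cube([32, 32, 422]);
translate([834, 575, 0]) cube([32, 32, 422]);
translate([347, 573, 460]) cube([519, 34, 492]);


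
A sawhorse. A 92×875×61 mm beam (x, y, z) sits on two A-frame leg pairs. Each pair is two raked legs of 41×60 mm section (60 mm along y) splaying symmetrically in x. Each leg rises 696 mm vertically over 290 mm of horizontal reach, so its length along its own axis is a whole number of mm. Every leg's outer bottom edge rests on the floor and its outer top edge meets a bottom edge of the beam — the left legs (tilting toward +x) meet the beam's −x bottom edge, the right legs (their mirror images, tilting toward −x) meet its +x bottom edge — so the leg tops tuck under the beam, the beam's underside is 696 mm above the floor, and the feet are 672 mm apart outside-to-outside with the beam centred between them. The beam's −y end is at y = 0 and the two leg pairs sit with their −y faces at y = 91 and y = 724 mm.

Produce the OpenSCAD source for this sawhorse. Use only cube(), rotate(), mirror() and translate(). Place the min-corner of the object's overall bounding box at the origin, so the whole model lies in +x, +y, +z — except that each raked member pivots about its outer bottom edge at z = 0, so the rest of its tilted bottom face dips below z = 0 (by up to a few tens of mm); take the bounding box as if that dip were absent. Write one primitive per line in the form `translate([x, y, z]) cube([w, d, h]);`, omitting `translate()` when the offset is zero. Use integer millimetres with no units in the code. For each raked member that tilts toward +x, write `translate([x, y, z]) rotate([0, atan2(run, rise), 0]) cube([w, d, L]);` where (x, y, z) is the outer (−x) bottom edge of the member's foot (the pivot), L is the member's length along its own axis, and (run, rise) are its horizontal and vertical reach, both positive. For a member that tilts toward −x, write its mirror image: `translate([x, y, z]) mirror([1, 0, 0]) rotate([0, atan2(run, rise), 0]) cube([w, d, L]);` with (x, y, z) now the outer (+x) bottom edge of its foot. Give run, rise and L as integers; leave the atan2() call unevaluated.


translate([290, 0, 696]) cube([92, 875, 61]);
translate([0, 91, 0]) rotate([0, atan2(290, 696), 0]) cube([41, 60, 754]);
translate([672, 91, 0]) mirror([1, 0, 0]) rotate([0, atan2(290, 696), 0]) cube([41, 60, 754]);
translate([0, 724, 0]) rotate([0, atan2(290, 696), 0]) cube([41, 60, 754]);
translate([672, 724, 0]) mirror([1, 0, 0]) rotate([0, atan2(290, 696), 0]) cube([41, 60, 754]);


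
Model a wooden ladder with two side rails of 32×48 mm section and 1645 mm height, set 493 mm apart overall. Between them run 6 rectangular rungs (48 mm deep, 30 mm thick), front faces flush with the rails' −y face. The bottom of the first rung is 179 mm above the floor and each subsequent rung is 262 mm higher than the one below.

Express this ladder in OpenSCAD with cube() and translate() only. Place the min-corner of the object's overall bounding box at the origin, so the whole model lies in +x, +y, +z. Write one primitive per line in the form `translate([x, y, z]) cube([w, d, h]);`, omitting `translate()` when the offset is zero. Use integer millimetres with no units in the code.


cube([32, 48, 1645]);
translate([461, 0, 0]) cube([32, 48, 1645]);
translate([32, 0, 179]) cube([429, 48, 30]);
translate([32, 0, 441]) cube([429, 48, 30]);
translate([32, 0, 703]) cube([429, 48, 30]);
translate([32, 0, 965]) cube([429, 48, 30]);
translate([32, 0, 1227]) cube([429, 48, 30]);
translate([32, 0, 1489]) cube([429, 48, 30]);


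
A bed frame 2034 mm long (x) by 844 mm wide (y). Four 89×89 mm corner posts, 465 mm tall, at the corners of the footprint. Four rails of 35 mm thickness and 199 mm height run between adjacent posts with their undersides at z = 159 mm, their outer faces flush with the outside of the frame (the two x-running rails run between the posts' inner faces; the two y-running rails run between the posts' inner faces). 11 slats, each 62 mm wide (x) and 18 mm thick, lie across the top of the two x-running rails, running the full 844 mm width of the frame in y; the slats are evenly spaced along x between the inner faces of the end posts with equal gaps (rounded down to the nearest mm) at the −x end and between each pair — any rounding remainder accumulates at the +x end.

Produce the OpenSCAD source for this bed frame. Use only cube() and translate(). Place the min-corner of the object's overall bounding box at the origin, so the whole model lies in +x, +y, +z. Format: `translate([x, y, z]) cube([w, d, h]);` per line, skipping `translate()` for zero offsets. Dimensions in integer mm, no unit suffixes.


// slat z = rail_z + rail_h = 159 + 199 = 358
// slat gap = ⌊(1856 − 11·62) / 12⌋ = 97
cube([89, 89, 465]);
translate([0, 755, 0]) cube([89, 89, 465]);
translate([1945, 0, 0]) cube([89, 89, 465]);
translate([1945, 755, 0]) cube([89, 89, 465]);
translate([89, 0, 159]) cube([1856, 35, 199]);
translate([89, 809, 159]) cube([1856, 35, 199]);
translate([0, 89, 159]) cube([35, 666, 199]);
translate([1999, 89, 159]) cube([35, 666, 199]);
translate([186, 0, 358]) cube([62, 844, 18]);
translate([345, 0, 358]) cube([62, 844, 18]);
translate([504, 0, 358]) cube([62, 844, 18]);
translate([663, 0, 358]) cube([62, 844, 18]);
translate([822, 0, 358]) cube([62, 844, 18]);
translate([981, 0, 358]) cube([62, 844, 18]);
translate([1140, 0, 358]) cube([62, 844, 18]);
translate([1299, 0, 358]) cube([62, 844, 18]);
translate([1458, 0, 358]) cube([62, 844, 18]);
translate([1617, 0, 358]) cube([62, 844, 18]);
translate([1776, 0, 358]) cube([62, 844, 18]);


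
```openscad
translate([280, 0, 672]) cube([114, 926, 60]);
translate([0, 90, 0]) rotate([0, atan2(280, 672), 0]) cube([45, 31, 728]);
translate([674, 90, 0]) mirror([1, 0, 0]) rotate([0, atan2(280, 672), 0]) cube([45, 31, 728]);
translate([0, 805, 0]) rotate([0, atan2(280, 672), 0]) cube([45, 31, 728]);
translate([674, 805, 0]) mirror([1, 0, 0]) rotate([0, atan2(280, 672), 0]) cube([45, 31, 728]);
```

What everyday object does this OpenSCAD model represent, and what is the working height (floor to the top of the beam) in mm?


A sawhorse. The overall height is 732 mm.

A beam across two mirrored pairs of raked legs — a sawhorse. The beam's underside is at z = 672 (matching the legs' vertical rise in atan2(280, 672)) and the beam is 60 mm tall, so its top is at 672 + 60 = 732 mm. The raked legs top out at the beam's underside, so that is the highest point.


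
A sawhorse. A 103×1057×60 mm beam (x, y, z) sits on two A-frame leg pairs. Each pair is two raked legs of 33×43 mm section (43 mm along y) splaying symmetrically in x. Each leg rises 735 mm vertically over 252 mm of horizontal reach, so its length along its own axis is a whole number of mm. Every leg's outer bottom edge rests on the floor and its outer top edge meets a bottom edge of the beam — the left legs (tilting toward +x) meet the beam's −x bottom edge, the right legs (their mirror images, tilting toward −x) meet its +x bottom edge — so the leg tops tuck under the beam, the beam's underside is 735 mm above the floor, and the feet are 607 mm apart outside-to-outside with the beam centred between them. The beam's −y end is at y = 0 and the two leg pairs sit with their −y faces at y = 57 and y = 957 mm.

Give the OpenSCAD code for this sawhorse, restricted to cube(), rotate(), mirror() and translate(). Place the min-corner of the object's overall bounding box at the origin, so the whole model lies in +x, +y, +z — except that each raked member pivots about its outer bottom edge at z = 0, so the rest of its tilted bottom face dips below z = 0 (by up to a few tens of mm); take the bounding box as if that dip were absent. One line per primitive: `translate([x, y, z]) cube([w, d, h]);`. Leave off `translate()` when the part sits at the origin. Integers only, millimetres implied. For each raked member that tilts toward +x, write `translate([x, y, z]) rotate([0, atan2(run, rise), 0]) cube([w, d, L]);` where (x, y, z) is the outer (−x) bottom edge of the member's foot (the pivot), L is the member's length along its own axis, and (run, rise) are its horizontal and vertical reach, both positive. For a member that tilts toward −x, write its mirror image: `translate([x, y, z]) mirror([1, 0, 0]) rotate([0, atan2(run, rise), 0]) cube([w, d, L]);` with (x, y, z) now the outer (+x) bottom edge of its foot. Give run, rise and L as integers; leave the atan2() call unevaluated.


// leg length = √(252² + 735²) = 777
// right-leg outer foot x = 2·252 + 103 = 607
// beam min-corner = (252, 0, 735)
translate([252, 0, 735]) cube([103, 1057, 60]);
translate([0, 57, 0]) rotate([0, atan2(252, 735), 0]) cube([33, 43, 777]);
translate([607, 57, 0]) mirror([1, 0, 0]) rotate([0, atan2(252, 735), 0]) cube([33, 43, 777]);
translate([0, 957, 0]) rotate([0, atan2(252, 735), 0]) cube([33, 43, 777]);
translate([607, 957, 0]) mirror([1, 0, 0]) rotate([0, atan2(252, 735), 0]) cube([33, 43, 777]);


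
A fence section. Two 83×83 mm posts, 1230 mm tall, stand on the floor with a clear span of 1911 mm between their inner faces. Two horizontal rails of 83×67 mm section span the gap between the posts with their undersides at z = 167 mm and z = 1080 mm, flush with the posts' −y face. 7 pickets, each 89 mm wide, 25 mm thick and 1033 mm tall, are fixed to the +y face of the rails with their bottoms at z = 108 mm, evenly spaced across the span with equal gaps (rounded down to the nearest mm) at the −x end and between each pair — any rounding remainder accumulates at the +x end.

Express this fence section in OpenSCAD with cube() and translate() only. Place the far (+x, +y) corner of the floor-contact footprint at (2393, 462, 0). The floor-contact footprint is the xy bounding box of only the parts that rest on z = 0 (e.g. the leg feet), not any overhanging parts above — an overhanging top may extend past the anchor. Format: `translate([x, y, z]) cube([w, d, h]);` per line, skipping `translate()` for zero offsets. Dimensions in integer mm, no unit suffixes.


translate([316, 379, 0]) cube([83, 83, 1230]);
translate([2310, 379, 0]) cube([83, 83, 1230]);
translate([399, 379, 167]) cube([1911, 83, 67]);
translate([399, 379, 1080]) cube([1911, 83, 67]);
translate([560, 462, 108]) cube([89, 25, 1033]);
translate([810, 462, 108]) cube([89, 25, 1033]);
translate([1060, 462, 108]) cube([89, 25, 1033]);
translate([1310, 462, 108]) cube([89, 25, 1033]);
translate([1560, 462, 108]) cube([89, 25, 1033]);
translate([1810, 462, 108]) cube([89, 25, 1033]);
translate([2060, 462, 108]) cube([89, 25, 1033]);


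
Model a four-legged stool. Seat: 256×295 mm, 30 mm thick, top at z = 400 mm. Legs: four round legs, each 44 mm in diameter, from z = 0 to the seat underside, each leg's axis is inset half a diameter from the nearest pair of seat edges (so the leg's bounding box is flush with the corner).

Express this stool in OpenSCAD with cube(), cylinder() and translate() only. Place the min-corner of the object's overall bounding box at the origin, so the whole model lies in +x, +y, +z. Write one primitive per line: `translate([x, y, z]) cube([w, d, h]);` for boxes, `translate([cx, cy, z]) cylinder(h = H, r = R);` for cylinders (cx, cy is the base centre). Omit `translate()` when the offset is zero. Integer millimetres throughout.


translate([0, 0, 370]) cube([256, 295, 30]);
translate([22, 22, 0]) cylinder(h = 370, r = 22);
translate([234, 22, 0]) cylinder(h = 370, r = 22);
translate([22, 273, 0]) cylinder(h = 370, r = 22);
translate([234, 273, 0]) cylinder(h = 370, r = 22);


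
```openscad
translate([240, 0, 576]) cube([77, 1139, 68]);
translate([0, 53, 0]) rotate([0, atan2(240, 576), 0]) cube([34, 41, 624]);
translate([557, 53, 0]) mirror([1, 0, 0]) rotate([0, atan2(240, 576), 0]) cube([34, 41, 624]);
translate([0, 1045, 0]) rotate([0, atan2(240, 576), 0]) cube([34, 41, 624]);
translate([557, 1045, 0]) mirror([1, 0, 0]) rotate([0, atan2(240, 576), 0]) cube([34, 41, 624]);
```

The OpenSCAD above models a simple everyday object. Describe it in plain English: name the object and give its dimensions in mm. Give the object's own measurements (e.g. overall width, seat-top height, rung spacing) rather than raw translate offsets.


A sawhorse. A 77×1139×68 mm beam (x, y, z) sits on two A-frame leg pairs. Each pair is two raked legs of 34×41 mm section (41 mm along y) splaying symmetrically in x. Each leg rises 576 mm vertically over 240 mm of horizontal reach and is 624 mm long along its own axis. Every leg's outer bottom edge rests on the floor and its outer top edge meets a bottom edge of the beam — the left legs (tilting toward +x) meet the beam's −x bottom edge, the right legs (their mirror images, tilting toward −x) meet its +x bottom edge — so the leg tops tuck under the beam, the beam's underside is 576 mm above the floor, and the feet are 557 mm apart outside-to-outside with the beam centred between them. The two leg pairs are set in 53 mm from either end of the beam.


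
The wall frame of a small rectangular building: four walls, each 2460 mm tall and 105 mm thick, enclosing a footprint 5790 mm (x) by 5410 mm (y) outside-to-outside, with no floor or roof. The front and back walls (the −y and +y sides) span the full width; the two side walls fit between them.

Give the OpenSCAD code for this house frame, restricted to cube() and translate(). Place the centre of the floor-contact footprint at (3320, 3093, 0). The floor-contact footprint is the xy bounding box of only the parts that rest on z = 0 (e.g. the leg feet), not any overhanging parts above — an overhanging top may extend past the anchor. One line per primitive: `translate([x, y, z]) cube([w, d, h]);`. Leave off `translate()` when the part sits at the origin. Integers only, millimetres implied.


translate([425, 388, 0]) cube([5790, 105, 2460]);
translate([425, 5693, 0]) cube([5790, 105, 2460]);
translate([425, 493, 0]) cube([105, 5200, 2460]);
translate([6110, 493, 0]) cube([105, 5200, 2460]);


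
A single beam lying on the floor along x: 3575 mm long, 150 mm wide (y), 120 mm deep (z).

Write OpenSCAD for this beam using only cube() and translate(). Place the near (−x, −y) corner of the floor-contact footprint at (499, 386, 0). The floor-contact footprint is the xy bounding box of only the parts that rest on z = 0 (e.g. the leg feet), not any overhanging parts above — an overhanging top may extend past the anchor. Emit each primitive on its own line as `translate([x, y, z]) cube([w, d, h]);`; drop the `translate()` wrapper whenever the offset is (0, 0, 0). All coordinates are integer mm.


translate([499, 386, 0]) cube([3575, 150, 120]);


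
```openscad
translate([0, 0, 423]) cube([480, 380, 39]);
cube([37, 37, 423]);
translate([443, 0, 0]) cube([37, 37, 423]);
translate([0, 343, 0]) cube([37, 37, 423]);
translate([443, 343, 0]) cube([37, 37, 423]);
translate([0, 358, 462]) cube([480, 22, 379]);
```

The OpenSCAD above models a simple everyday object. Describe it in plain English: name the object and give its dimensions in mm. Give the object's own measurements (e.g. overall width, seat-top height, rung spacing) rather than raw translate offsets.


A chair. The seat is a 480×380×39 mm slab with its top at z = 462 mm, on four 37×37 mm corner legs (flush with the seat edges, standing on z = 0). A flat backrest 22 mm thick, 379 mm tall, spans the full seat width and rises from the seat top along its +y edge, rear face flush with the rear of the seat.


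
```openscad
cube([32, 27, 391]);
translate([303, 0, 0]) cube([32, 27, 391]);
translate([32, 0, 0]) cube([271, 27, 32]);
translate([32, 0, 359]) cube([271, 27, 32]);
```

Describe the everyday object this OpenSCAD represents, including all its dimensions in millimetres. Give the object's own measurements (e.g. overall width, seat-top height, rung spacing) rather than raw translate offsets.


A rectangular picture frame lying in the x–z plane (depth along y). The opening is 271 mm wide (x) by 327 mm tall (z), surrounded by a border 32 mm wide on all four sides. The frame is 27 mm deep and is made of two full-height vertical stiles with two horizontal rails fitted between them.


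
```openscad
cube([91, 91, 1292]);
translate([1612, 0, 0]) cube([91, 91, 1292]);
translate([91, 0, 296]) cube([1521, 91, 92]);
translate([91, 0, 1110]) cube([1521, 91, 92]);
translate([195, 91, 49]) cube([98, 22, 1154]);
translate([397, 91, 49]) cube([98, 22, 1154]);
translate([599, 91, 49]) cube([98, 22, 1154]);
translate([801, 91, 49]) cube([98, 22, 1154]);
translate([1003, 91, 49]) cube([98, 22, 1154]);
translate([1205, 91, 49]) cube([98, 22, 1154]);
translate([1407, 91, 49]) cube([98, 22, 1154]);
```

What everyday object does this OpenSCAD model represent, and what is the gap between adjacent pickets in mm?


A fence section. The picket gap is 104 mm.

Two posts, two rails, 7 pickets — a fence section. Span 1521 mm holds 7 pickets of 98 mm with 8 equal gaps: ⌊(1521 − 7·98) / 8⌋ = 104 mm.


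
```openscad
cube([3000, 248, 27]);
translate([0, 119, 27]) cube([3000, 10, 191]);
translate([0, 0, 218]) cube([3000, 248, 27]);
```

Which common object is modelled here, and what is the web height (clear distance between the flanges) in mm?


An I-beam. The web height is 191 mm.

Two wide flanges with a thin centred web — an I-beam. Overall 245 mm minus two 27 mm flanges gives a web of 245 − 2·27 = 191 mm.


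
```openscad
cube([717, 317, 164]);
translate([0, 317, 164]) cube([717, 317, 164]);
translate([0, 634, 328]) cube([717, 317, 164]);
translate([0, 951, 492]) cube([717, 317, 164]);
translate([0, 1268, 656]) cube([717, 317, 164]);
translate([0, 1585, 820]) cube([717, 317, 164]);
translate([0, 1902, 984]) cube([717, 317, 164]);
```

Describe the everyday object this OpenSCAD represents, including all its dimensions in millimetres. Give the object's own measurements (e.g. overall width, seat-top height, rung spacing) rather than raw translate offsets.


A straight staircase of 7 solid steps. Each step is 717 mm wide (x), 317 mm deep (y, the going) and 164 mm tall (the rise). The first step rests on the floor; each subsequent step sits one going further in +y and one rise higher in +z, directly behind and above the previous step with no overlap.


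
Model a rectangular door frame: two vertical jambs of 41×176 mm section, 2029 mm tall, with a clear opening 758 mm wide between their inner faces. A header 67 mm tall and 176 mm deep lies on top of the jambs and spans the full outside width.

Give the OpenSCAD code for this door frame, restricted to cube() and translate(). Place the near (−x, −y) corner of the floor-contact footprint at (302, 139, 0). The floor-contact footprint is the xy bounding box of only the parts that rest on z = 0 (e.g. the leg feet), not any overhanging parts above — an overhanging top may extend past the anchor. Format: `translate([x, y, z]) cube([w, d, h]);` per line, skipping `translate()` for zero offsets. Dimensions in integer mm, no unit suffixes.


translate([302, 139, 0]) cube([41, 176, 2029]);
translate([1101, 139, 0]) cube([41, 176, 2029]);
translate([302, 139, 2029]) cube([840, 176, 67]);


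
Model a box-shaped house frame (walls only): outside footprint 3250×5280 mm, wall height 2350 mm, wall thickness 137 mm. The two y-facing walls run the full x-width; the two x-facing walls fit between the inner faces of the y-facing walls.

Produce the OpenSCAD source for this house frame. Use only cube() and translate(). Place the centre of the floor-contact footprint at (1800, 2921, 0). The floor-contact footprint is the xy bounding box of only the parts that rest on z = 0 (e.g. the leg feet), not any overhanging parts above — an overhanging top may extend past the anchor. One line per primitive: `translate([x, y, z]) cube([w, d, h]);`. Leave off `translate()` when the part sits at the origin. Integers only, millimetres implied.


translate([175, 281, 0]) cube([3250, 137, 2350]);
translate([175, 5424, 0]) cube([3250, 137, 2350]);
translate([175, 418, 0]) cube([137, 5006, 2350]);
translate([3288, 418, 0]) cube([137, 5006, 2350]);


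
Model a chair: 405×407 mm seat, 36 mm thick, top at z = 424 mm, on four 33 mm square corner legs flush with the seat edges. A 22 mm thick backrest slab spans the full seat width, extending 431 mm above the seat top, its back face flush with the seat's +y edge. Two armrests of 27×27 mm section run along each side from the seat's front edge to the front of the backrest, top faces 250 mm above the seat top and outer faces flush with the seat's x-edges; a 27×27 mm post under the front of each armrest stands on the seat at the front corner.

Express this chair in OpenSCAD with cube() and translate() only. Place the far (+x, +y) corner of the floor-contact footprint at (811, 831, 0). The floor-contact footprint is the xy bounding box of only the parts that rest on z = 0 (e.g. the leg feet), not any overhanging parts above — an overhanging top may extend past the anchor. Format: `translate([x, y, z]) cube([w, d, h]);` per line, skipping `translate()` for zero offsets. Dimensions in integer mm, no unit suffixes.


translate([406, 424, 388]) cube([405, 407, 36]);
translate([406, 424, 0]) cube([33, 33, 388]);
translate([778, 424, 0]) cube([33, 33, 388]);
translate([406, 798, 0]) cube([33, 33, 388]);
translate([778, 798, 0]) cube([33, 33, 388]);
translate([406, 809, 424]) cube([405, 22, 431]);
translate([406, 424, 647]) cube([27, 385, 27]);
translate([784, 424, 647]) cube([27, 385, 27]);
translate([406, 424, 424]) cube([27, 27, 223]);
translate([784, 424, 424]) cube([27, 27, 223]);


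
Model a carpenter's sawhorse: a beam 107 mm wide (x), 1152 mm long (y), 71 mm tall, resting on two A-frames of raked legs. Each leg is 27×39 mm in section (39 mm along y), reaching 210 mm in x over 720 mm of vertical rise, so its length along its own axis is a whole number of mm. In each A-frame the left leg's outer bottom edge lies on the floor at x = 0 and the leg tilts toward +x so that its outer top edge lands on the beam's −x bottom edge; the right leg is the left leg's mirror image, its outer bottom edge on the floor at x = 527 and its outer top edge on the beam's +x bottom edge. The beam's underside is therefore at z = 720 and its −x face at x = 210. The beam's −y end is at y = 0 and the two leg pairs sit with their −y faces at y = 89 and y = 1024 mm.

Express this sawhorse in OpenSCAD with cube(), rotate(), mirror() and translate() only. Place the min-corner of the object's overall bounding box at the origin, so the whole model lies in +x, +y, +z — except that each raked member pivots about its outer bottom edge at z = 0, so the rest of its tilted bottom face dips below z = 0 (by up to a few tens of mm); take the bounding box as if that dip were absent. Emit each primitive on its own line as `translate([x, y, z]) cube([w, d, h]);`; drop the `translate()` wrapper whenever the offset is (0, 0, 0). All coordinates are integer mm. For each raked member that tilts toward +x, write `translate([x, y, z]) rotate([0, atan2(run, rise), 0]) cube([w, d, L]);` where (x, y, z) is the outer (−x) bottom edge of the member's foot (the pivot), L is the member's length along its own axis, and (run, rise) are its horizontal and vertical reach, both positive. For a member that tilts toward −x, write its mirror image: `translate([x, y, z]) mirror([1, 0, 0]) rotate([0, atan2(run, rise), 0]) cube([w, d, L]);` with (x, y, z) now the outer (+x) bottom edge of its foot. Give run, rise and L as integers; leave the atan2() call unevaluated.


translate([210, 0, 720]) cube([107, 1152, 71]);
translate([0, 89, 0]) rotate([0, atan2(210, 720), 0]) cube([27, 39, 750]);
translate([527, 89, 0]) mirror([1, 0, 0]) rotate([0, atan2(210, 720), 0]) cube([27, 39, 750]);
translate([0, 1024, 0]) rotate([0, atan2(210, 720), 0]) cube([27, 39, 750]);
translate([527, 1024, 0]) mirror([1, 0, 0]) rotate([0, atan2(210, 720), 0]) cube([27, 39, 750]);


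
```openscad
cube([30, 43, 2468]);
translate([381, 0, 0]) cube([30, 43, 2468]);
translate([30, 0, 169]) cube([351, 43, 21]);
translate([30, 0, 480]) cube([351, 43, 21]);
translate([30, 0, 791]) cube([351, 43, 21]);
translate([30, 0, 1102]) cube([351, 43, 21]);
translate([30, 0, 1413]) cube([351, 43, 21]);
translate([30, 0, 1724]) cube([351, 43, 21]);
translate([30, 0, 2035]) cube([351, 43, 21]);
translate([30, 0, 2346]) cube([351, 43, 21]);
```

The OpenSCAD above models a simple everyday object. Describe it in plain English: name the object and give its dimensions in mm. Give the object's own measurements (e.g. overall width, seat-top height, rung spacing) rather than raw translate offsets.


A straight ladder. Two 30×43 mm vertical rails, 2468 mm tall, stand 411 mm apart (outside-to-outside) with their front faces coplanar on the −y side. 8 rungs, each 43 mm deep and 21 mm tall, span between the inner faces of the rails, front faces flush with the rails. The lowest rung's underside is at z = 169 mm and rungs are spaced 311 mm apart (underside to underside).


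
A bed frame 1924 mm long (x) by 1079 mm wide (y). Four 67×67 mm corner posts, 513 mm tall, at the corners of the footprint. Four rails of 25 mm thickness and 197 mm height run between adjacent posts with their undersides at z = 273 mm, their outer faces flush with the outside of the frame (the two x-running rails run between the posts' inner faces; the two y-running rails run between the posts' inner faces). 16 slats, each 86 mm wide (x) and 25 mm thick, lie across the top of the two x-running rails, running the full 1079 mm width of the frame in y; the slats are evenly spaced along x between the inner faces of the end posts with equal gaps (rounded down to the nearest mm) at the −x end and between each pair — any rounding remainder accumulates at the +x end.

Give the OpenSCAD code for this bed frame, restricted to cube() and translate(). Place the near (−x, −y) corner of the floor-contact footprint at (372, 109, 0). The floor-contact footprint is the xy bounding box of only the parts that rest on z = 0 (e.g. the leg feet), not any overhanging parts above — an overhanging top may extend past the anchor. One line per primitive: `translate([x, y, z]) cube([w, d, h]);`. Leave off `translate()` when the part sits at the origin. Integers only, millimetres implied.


translate([372, 109, 0]) cube([67, 67, 513]);
translate([372, 1121, 0]) cube([67, 67, 513]);
translate([2229, 109, 0]) cube([67, 67, 513]);
translate([2229, 1121, 0]) cube([67, 67, 513]);
translate([439, 109, 273]) cube([1790, 25, 197]);
translate([439, 1163, 273]) cube([1790, 25, 197]);
translate([372, 176, 273]) cube([25, 945, 197]);
translate([2271, 176, 273]) cube([25, 945, 197]);
translate([463, 109, 470]) cube([86, 1079, 25]);
translate([573, 109, 470]) cube([86, 1079, 25]);
translate([683, 109, 470]) cube([86, 1079, 25]);
translate([793, 109, 470]) cube([86, 1079, 25]);
translate([903, 109, 470]) cube([86, 1079, 25]);
translate([1013, 109, 470]) cube([86, 1079, 25]);
translate([1123, 109, 470]) cube([86, 1079, 25]);
translate([1233, 109, 470]) cube([86, 1079, 25]);
translate([1343, 109, 470]) cube([86, 1079, 25]);
translate([1453, 109, 470]) cube([86, 1079, 25]);
translate([1563, 109, 470]) cube([86, 1079, 25]);
translate([1673, 109, 470]) cube([86, 1079, 25]);
translate([1783, 109, 470]) cube([86, 1079, 25]);
translate([1893, 109, 470]) cube([86, 1079, 25]);
translate([2003, 109, 470]) cube([86, 1079, 25]);
translate([2113, 109, 470]) cube([86, 1079, 25]);


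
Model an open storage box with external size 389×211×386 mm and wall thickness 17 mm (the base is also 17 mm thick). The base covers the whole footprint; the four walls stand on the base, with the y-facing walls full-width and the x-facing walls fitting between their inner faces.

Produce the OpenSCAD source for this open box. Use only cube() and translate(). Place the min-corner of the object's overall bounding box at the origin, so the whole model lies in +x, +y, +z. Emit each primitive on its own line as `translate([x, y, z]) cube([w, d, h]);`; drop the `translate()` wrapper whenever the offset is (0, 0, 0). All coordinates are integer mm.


cube([389, 211, 17]);
translate([0, 0, 17]) cube([389, 17, 369]);
translate([0, 194, 17]) cube([389, 17, 369]);
translate([0, 17, 17]) cube([17, 177, 369]);
translate([372, 17, 17]) cube([17, 177, 369]);


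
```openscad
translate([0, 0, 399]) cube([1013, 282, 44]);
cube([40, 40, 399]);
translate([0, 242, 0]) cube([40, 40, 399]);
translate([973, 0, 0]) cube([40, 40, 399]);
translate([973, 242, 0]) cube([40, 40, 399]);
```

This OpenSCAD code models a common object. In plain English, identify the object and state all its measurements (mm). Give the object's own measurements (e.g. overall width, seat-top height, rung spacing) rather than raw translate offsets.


A long wooden bench with a 1013 mm (x) × 282 mm (y) seat, 44 mm thick, its top surface 443 mm above the floor. Four 40 mm square legs at the seat corners, flush with the edges, run from z = 0 to the seat underside.


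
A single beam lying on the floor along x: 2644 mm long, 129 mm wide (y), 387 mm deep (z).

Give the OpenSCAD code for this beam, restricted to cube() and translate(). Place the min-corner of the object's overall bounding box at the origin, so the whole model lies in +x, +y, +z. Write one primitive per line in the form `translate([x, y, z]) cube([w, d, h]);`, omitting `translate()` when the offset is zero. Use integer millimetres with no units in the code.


cube([2644, 129, 387]);


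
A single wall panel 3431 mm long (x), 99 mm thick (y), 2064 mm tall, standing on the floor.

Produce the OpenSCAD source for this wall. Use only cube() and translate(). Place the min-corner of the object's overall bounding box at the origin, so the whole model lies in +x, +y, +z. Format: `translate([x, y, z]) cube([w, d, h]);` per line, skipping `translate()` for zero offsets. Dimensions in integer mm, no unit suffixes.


cube([3431, 99, 2064]);


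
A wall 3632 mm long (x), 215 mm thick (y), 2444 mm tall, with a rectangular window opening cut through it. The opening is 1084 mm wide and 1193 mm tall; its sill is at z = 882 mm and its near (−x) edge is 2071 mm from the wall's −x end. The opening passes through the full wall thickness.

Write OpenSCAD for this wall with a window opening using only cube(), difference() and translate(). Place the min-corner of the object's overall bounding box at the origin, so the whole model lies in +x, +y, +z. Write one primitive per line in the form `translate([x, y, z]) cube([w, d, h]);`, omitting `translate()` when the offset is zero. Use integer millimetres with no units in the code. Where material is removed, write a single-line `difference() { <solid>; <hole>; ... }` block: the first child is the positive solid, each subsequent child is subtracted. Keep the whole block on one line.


difference() { cube([3632, 215, 2444]); translate([2071, 0, 882]) cube([1084, 215, 1193]); }


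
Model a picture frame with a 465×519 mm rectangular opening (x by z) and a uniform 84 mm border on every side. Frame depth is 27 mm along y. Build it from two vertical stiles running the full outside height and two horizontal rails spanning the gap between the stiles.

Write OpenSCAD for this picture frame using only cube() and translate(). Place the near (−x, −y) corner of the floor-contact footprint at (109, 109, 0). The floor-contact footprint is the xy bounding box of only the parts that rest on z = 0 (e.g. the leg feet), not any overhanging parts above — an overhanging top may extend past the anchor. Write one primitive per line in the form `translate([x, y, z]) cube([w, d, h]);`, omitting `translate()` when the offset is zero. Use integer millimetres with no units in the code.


translate([109, 109, 0]) cube([84, 27, 687]);
translate([658, 109, 0]) cube([84, 27, 687]);
translate([193, 109, 0]) cube([465, 27, 84]);
translate([193, 109, 603]) cube([465, 27, 84]);


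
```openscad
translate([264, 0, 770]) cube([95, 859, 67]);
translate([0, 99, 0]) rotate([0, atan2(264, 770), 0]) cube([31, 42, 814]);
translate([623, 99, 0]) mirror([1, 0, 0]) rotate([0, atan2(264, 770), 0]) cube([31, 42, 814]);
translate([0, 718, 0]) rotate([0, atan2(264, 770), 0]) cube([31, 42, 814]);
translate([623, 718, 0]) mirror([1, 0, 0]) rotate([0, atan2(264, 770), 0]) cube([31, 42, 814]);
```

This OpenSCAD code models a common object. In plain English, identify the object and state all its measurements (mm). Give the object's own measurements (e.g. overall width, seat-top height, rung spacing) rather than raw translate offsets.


A sawhorse. A 95×859×67 mm beam (x, y, z) sits on two A-frame leg pairs. Each pair is two raked legs of 31×42 mm section (42 mm along y) splaying symmetrically in x. Each leg rises 770 mm vertically over 264 mm of horizontal reach and is 814 mm long along its own axis. Every leg's outer bottom edge rests on the floor and its outer top edge meets a bottom edge of the beam — the left legs (tilting toward +x) meet the beam's −x bottom edge, the right legs (their mirror images, tilting toward −x) meet its +x bottom edge — so the leg tops tuck under the beam, the beam's underside is 770 mm above the floor, and the feet are 623 mm apart outside-to-outside with the beam centred between them. The two leg pairs are set in 99 mm from either end of the beam.


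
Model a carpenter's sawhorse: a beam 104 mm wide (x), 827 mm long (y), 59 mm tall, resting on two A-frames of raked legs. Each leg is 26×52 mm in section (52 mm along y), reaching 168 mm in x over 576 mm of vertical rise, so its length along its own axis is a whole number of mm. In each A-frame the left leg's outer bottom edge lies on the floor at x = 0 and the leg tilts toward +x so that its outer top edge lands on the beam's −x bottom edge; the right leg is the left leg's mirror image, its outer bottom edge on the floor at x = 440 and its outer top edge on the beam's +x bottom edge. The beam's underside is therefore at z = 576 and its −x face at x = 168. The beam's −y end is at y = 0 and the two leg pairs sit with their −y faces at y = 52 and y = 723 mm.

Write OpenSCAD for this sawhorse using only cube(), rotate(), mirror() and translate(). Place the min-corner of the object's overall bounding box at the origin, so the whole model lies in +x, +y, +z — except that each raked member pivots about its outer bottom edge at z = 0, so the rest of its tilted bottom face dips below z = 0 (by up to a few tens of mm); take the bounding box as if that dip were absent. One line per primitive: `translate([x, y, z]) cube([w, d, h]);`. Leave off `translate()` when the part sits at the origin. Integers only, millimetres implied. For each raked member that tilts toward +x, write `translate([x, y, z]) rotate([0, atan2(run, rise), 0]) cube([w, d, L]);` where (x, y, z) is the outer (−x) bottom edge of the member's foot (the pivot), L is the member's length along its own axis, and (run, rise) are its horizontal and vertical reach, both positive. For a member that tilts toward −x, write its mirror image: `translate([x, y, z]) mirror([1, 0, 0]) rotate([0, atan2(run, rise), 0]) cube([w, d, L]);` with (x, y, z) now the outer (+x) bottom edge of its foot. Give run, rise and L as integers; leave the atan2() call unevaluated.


translate([168, 0, 576]) cube([104, 827, 59]);
translate([0, 52, 0]) rotate([0, atan2(168, 576), 0]) cube([26, 52, 600]);
translate([440, 52, 0]) mirror([1, 0, 0]) rotate([0, atan2(168, 576), 0]) cube([26, 52, 600]);
translate([0, 723, 0]) rotate([0, atan2(168, 576), 0]) cube([26, 52, 600]);
translate([440, 723, 0]) mirror([1, 0, 0]) rotate([0, atan2(168, 576), 0]) cube([26, 52, 600]);
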